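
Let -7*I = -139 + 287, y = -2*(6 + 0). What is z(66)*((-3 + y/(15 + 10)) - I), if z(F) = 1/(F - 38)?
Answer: 3091/4900 ≈ 0.63082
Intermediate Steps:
y = -12 (y = -2*6 = -12)
z(F) = 1/(-38 + F)
I = -148/7 (I = -(-139 + 287)/7 = -1/7*148 = -148/7 ≈ -21.143)
z(66)*((-3 + y/(15 + 10)) - I) = ((-3 - 12/(15 + 10)) - 1*(-148/7))/(-38 + 66) = ((-3 - 12/25) + 148/7)/28 = (-87/25 + 148/7)/28 = (1/28)*(3091/175) = 3091/4900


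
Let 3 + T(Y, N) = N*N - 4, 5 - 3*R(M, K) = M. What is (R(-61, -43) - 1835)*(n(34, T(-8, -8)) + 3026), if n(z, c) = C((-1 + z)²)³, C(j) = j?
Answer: -2341436913935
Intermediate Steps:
R(M, K) = 5/3 - M/3
T(Y, N) = -7 + N² (T(Y, N) = -3 + (N*N - 4) = -3 + (N² - 4) = -3 + (-4 + N²) = -7 + N²)
n(z, c) = (-1 + z)⁶ (n(z, c) = ((-1 + z)²)³ = (-1 + z)⁶)
(R(-61, -43) - 1835)*(n(34, T(-8, -8)) + 3026) = ((5/3 - ⅓*(-61)) - 1835)*((-1 + 34)⁶ + 3026) = ((5/3 + 61/3) - 1835)*(33⁶ + 3026) = (22 - 1835)*(1291467969 + 3026) = -1813*1291470995 = -2341436913935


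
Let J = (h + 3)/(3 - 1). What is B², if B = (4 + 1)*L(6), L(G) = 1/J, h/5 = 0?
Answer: 100/9 ≈ 11.111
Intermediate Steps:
h = 0 (h = 5*0 = 0)
J = 3/2 (J = (0 + 3)/(3 - 1) = 3/2 ≈ 1.5000)
L(G) = ⅔ (L(G) = 1/(3/2) = ⅔)
B = 10/3 (B = (4 + 1)*(⅔) = 5*(⅔) = 10/3 ≈ 3.3333)
B² = (10/3)² = 100/9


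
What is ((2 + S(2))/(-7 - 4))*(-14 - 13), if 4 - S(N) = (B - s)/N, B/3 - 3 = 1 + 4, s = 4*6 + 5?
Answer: 459/22 ≈ 20.864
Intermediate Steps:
s = 29 (s = 24 + 5 = 29)
B = 24 (B = 9 + 3*(1 + 4) = 9 + 3*5 = 9 + 15 = 24)
S(N) = 4 + 5/N (S(N) = 4 - (24 - 1*29)/N = 4 - (24 - 29)/N = 4 - (-5)/N = 4 + 5/N)
((2 + S(2))/(-7 - 4))*(-14 - 13) = ((2 + (4 + 5/2))/(-7 - 4))*(-14 - 13) = ((2 + (4 + 5*(½)))/(-11))*(-27) = ((2 + (4 + 5/2))*(-1/11))*(-27) = ((2 + 13/2)*(-1/11))*(-27) = ((17/2)*(-1/11))*(-27) = -17/22*(-27) = 459/22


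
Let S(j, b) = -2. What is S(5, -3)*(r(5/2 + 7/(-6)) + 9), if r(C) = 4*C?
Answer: -86/3 ≈ -28.667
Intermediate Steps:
S(5, -3)*(r(5/2 + 7/(-6)) + 9) = -2*(4*(5/2 + 7/(-6)) + 9) = -2*(4*(5*(1/2) + 7*(-1/6)) + 9) = -2*(4*(5/2 - 7/6) + 9) = -2*(4*(4/3) + 9) = -2*(16/3 + 9) = -2*43/3 = -86/3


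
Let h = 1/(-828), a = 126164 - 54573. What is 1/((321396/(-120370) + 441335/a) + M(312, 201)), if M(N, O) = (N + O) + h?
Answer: 3567607189380/1842645554674001 ≈ 0.0019361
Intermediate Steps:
a = 71591
h = -1/828 ≈ -0.0012077
M(N, O) = -1/828 + N + O (M(N, O) = (N + O) - 1/828 = -1/828 + N + O)
1/((321396/(-120370) + 441335/a) + M(312, 201)) = 1/((321396/(-120370) + 441335/71591) + (-1/828 + 312 + 201)) = 1/((321396*(-1/120370) + 441335*(1/71591)) + 424763/828) = 1/((-160698/60185 + 441335/71591) + 424763/828) = 1/(15057216457/4308704335 + 424763/828) = 1/(1842645554674001/3567607189380) = 3567607189380/1842645554674001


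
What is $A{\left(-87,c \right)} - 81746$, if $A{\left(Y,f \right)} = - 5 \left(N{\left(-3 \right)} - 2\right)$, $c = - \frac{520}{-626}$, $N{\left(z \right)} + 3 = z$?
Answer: $-81706$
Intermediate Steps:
$N{\left(z \right)} = -3 + z$
$c = \frac{260}{313}$ ($c = \left(-520\right) \left(- \frac{1}{626}\right) = \frac{260}{313} \approx 0.83067$)
$A{\left(Y,f \right)} = 40$ ($A{\left(Y,f \right)} = - 5 \left(\left(-3 - 3\right) - 2\right) = - 5 \left(-6 - 2\right) = \left(-5\right) \left(-8\right) = 40$)
$A{\left(-87,c \right)} - 81746 = 40 - 81746 = -81706$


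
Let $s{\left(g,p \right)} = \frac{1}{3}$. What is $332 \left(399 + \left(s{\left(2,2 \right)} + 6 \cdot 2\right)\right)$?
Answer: $\frac{409688}{3} \approx 1.3656 \cdot 10^{5}$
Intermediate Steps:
$s{\left(g,p \right)} = \frac{1}{3}$
$332 \left(399 + \left(s{\left(2,2 \right)} + 6 \cdot 2\right)\right) = 332 \left(399 + \left(\frac{1}{3} + 6 \cdot 2\right)\right) = 332 \left(399 + \left(\frac{1}{3} + 12\right)\right) = 332 \left(399 + \frac{37}{3}\right) = 332 \cdot \frac{1234}{3} = \frac{409688}{3}$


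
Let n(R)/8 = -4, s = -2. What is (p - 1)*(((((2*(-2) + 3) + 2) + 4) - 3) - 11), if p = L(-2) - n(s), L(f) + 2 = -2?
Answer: -243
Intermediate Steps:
n(R) = -32 (n(R) = 8*(-4) = -32)
L(f) = -4 (L(f) = -2 - 2 = -4)
p = 28 (p = -4 - 1*(-32) = -4 + 32 = 28)
(p - 1)*(((((2*(-2) + 3) + 2) + 4) - 3) - 11) = (28 - 1)*(((((2*(-2) + 3) + 2) + 4) - 3) - 11) = 27*(((((-4 + 3) + 2) + 4) - 3) - 11) = 27*((((-1 + 2) + 4) - 3) - 11) = 27*(((1 + 4) - 3) - 11) = 27*((5 - 3) - 11) = 27*(2 - 11) = 27*(-9) = -243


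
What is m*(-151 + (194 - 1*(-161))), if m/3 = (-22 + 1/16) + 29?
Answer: 17289/4 ≈ 4322.3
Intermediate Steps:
m = 339/16 (m = 3*((-22 + 1/16) + 29) = 3*(-351/16 + 29) = 3*(113/16) = 339/16 ≈ 21.188)
m*(-151 + (194 - 1*(-161))) = 339*(-151 + (194 - 1*(-161)))/16 = 339*(-151 + (194 + 161))/16 = 339*(-151 + 355)/16 = (339/16)*204 = 17289/4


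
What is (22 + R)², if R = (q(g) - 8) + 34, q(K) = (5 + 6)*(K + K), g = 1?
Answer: 4900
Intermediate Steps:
q(K) = 22*K (q(K) = 11*(2*K) = 22*K)
R = 48 (R = (22*1 - 8) + 34 = (22 - 8) + 34 = 14 + 34 = 48)
(22 + R)² = (22 + 48)² = 70² = 4900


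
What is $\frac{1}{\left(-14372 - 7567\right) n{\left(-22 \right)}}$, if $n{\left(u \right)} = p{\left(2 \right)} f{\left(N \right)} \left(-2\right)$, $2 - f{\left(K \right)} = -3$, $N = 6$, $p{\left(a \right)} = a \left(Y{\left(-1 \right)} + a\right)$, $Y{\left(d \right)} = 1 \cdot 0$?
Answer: $\frac{1}{877560} \approx 1.1395 \cdot 10^{-6}$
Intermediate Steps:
$Y{\left(d \right)} = 0$
$p{\left(a \right)} = a^{2}$ ($p{\left(a \right)} = a \left(0 + a\right) = a a = a^{2}$)
$f{\left(K \right)} = 5$ ($f{\left(K \right)} = 2 - -3 = 2 + 3 = 5$)
$n{\left(u \right)} = -40$ ($n{\left(u \right)} = 2^{2} \cdot 5 \left(-2\right) = 4 \cdot 5 \left(-2\right) = 20 \left(-2\right) = -40$)
$\frac{1}{\left(-14372 - 7567\right) n{\left(-22 \right)}} = \frac{1}{\left(-14372 - 7567\right) \left(-40\right)} = \frac{1}{-21939} \left(- \frac{1}{40}\right) = \left(- \frac{1}{21939}\right) \left(- \frac{1}{40}\right) = \frac{1}{877560}$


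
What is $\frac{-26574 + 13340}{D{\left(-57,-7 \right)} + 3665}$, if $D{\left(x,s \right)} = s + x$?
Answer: $- \frac{1018}{277} \approx -3.6751$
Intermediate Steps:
$\frac{-26574 + 13340}{D{\left(-57,-7 \right)} + 3665} = \frac{-26574 + 13340}{\left(-7 - 57\right) + 3665} = - \frac{13234}{-64 + 3665} = - \frac{13234}{3601} = \left(-13234\right) \frac{1}{3601} = - \frac{1018}{277}$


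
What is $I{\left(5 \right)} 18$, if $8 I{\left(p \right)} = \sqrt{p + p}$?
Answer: $\frac{9 \sqrt{10}}{4} \approx 7.1151$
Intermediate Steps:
$I{\left(p \right)} = \frac{\sqrt{2} \sqrt{p}}{8}$ ($I{\left(p \right)} = \frac{\sqrt{p + p}}{8} = \frac{\sqrt{2 p}}{8} = \frac{\sqrt{2} \sqrt{p}}{8}$)
$I{\left(5 \right)} 18 = \frac{\sqrt{2} \sqrt{5}}{8} \cdot 18 = \frac{\sqrt{10}}{8} \cdot 18 = \frac{9 \sqrt{10}}{4}$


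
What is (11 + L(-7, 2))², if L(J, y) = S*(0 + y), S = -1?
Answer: 81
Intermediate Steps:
L(J, y) = -y (L(J, y) = -(0 + y) = -y)
(11 + L(-7, 2))² = (11 - 1*2)² = (11 - 2)² = 9² = 81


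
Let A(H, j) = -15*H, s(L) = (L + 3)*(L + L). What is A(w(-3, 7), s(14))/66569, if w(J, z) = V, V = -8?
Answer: 120/66569 ≈ 0.0018026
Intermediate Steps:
w(J, z) = -8
s(L) = 2*L*(3 + L) (s(L) = (3 + L)*(2*L) = 2*L*(3 + L))
A(w(-3, 7), s(14))/66569 = -15*(-8)/66569 = 120*(1/66569) = 120/66569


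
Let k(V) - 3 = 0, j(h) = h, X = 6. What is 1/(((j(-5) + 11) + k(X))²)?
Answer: 1/81 ≈ 0.012346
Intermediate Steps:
k(V) = 3 (k(V) = 3 + 0 = 3)
1/(((j(-5) + 11) + k(X))²) = 1/(((-5 + 11) + 3)²) = 1/((6 + 3)²) = 1/(9²) = 1/81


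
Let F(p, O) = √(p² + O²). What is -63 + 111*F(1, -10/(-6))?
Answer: -63 + 37*√34 ≈ 152.75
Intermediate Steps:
F(p, O) = √(O² + p²)
-63 + 111*F(1, -10/(-6)) = -63 + 111*√((-10/(-6))² + 1²) = -63 + 111*√((-10*(-⅙))² + 1) = -63 + 111*√((5/3)² + 1) = -63 + 111*√(25/9 + 1) = -63 + 111*√(34/9) = -63 + 111*(√34/3) = -63 + 37*√34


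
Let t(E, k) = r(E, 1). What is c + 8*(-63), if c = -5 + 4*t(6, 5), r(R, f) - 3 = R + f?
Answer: -469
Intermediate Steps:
r(R, f) = 3 + R + f (r(R, f) = 3 + (R + f) = 3 + R + f)
t(E, k) = 4 + E (t(E, k) = 3 + E + 1 = 4 + E)
c = 35 (c = -5 + 4*(4 + 6) = -5 + 4*10 = -5 + 40 = 35)
c + 8*(-63) = 35 + 8*(-63) = 35 - 504 = -469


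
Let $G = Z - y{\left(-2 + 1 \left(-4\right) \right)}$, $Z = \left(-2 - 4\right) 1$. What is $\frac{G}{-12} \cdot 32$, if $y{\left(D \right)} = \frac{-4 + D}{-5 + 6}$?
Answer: $- \frac{32}{3} \approx -10.667$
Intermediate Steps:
$y{\left(D \right)} = -4 + D$ ($y{\left(D \right)} = \frac{-4 + D}{1} = \left(-4 + D\right) 1 = -4 + D$)
$Z = -6$ ($Z = \left(-6\right) 1 = -6$)
$G = 4$ ($G = -6 - \left(-4 + \left(-2 + 1 \left(-4\right)\right)\right) = -6 - \left(-4 - 6\right) = -6 - -10 = -6 + 10 = 4$)
$\frac{G}{-12} \cdot 32 = \frac{4}{-12} \cdot 32 = 4 \left(- \frac{1}{12}\right) 32 = \left(- \frac{1}{3}\right) 32 = - \frac{32}{3}$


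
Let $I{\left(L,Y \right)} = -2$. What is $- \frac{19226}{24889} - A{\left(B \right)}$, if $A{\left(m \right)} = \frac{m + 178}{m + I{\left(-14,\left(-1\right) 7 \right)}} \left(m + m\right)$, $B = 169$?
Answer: $- \frac{2922341996}{4156463} \approx -703.08$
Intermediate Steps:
$A{\left(m \right)} = \frac{2 m \left(178 + m\right)}{-2 + m}$ ($A{\left(m \right)} = \frac{m + 178}{m - 2} \left(m + m\right) = \frac{178 + m}{-2 + m} 2 m = \frac{2 m \left(178 + m\right)}{-2 + m}$)
$- \frac{19226}{24889} - A{\left(B \right)} = - \frac{19226}{24889} - 2 \cdot 169 \frac{1}{-2 + 169} \left(178 + 169\right) = \left(-19226\right) \frac{1}{24889} - 2 \cdot 169 \cdot \frac{1}{167} \cdot 347 = - \frac{19226}{24889} - 2 \cdot 169 \cdot \frac{1}{167} \cdot 347 = - \frac{19226}{24889} - \frac{117286}{167} = - \frac{2922341996}{4156463}$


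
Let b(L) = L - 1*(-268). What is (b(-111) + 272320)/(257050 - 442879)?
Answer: -272477/185829 ≈ -1.4663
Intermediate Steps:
b(L) = 268 + L (b(L) = L + 268 = 268 + L)
(b(-111) + 272320)/(257050 - 442879) = ((268 - 111) + 272320)/(257050 - 442879) = (157 + 272320)/(-185829) = 272477*(-1/185829) = -272477/185829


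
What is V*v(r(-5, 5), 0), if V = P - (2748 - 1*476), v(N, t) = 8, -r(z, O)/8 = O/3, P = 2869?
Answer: 4776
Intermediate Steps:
r(z, O) = -8*O/3
V = 597 (V = 2869 - (2748 - 1*476) = 2869 - (2748 - 476) = 2869 - 1*2272 = 2869 - 2272 = 597)
V*v(r(-5, 5), 0) = 597*8 = 4776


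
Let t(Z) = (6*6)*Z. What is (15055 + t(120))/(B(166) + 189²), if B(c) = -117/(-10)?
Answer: 193750/357327 ≈ 0.54222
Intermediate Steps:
B(c) = 117/10 (B(c) = -117*(-⅒) = 117/10)
t(Z) = 36*Z
(15055 + t(120))/(B(166) + 189²) = (15055 + 36*120)/(117/10 + 189²) = (15055 + 4320)/(117/10 + 35721) = 19375/(357327/10) = 19375*(10/357327) = 193750/357327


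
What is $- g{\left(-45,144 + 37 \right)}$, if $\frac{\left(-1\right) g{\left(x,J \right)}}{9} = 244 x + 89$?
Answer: $-98019$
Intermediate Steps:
$g{\left(x,J \right)} = -801 - 2196 x$ ($g{\left(x,J \right)} = - 9 \left(244 x + 89\right) = - 9 \left(89 + 244 x\right) = -801 - 2196 x$)
$- g{\left(-45,144 + 37 \right)} = - (-801 - -98820) = - (-801 + 98820) = \left(-1\right) 98019 = -98019$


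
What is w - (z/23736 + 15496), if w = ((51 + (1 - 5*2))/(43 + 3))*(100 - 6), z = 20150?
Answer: -182898019/11868 ≈ -15411.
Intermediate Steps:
w = 1974/23 (w = ((51 + (1 - 10))/46)*94 = ((51 - 9)*(1/46))*94 = (42*(1/46))*94 = (21/23)*94 = 1974/23 ≈ 85.826)
w - (z/23736 + 15496) = 1974/23 - (20150/23736 + 15496) = 1974/23 - (20150*(1/23736) + 15496) = 1974/23 - (10075/11868 + 15496) = 1974/23 - 1*183916603/11868 = 1974/23 - 183916603/11868 = -182898019/11868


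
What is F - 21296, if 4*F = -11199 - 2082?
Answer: -98465/4 ≈ -24616.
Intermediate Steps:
F = -13281/4 (F = (-11199 - 2082)/4 = (1/4)*(-13281) = -13281/4 ≈ -3320.3)
F - 21296 = -13281/4 - 21296 = -98465/4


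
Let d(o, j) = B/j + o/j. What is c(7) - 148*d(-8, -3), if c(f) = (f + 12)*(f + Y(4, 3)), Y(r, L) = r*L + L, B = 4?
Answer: 662/3 ≈ 220.67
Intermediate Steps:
d(o, j) = 4/j + o/j
Y(r, L) = L + L*r (Y(r, L) = L*r + L = L + L*r)
c(f) = (12 + f)*(15 + f) (c(f) = (f + 12)*(f + 3*(1 + 4)) = (12 + f)*(f + 3*5) = (12 + f)*(f + 15) = (12 + f)*(15 + f))
c(7) - 148*d(-8, -3) = (180 + 7² + 27*7) - 148*(4 - 8)/(-3) = (180 + 49 + 189) - (-148)*(-4)/3 = 418 - 148*4/3 = 418 - 592/3 = 662/3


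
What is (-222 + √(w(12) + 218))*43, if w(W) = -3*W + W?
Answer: -9546 + 43*√194 ≈ -8947.1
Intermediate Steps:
w(W) = -2*W
(-222 + √(w(12) + 218))*43 = (-222 + √(-2*12 + 218))*43 = (-222 + √(-24 + 218))*43 = (-222 + √194)*43 = -9546 + 43*√194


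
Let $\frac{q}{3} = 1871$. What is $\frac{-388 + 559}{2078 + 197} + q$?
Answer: $\frac{12769746}{2275} \approx 5613.1$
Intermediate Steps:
$q = 5613$ ($q = 3 \cdot 1871 = 5613$)
$\frac{-388 + 559}{2078 + 197} + q = \frac{-388 + 559}{2078 + 197} + 5613 = \frac{171}{2275} + 5613 = \frac{12769746}{2275}$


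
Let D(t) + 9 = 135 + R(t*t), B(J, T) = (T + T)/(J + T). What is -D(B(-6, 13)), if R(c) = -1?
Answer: -125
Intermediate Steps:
B(J, T) = 2*T/(J + T) (B(J, T) = (2*T)/(J + T) = 2*T/(J + T))
D(t) = 125 (D(t) = -9 + (135 - 1) = -9 + 134 = 125)
-D(B(-6, 13)) = -1*125 = -125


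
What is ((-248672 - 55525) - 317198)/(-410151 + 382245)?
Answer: 621395/27906 ≈ 22.267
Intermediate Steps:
((-248672 - 55525) - 317198)/(-410151 + 382245) = (-304197 - 317198)/(-27906) = -621395*(-1/27906) = 621395/27906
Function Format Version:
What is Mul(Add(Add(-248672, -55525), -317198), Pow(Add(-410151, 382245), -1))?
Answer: Rational(621395, 27906) ≈ 22.267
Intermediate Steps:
Mul(Add(Add(-248672, -55525), -317198), Pow(Add(-410151, 382245), -1)) = Mul(Add(-304197, -317198), Pow(-27906, -1)) = Mul(-621395, Rational(-1, 27906)) = Rational(621395, 27906)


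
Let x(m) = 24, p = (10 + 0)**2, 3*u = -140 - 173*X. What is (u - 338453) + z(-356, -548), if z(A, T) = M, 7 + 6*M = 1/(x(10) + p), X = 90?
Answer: -255705979/744 ≈ -3.4369e+5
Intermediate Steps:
u = -15710/3 (u = (-140 - 173*90)/3 = (-140 - 15570)/3 = (1/3)*(-15710) = -15710/3 ≈ -5236.7)
p = 100 (p = 10**2 = 100)
M = -289/248 (M = -7/6 + 1/(6*(24 + 100)) = -7/6 + (1/6)/124 = -7/6 + (1/6)*(1/124) = -7/6 + 1/744 = -289/248 ≈ -1.1653)
z(A, T) = -289/248
(u - 338453) + z(-356, -548) = (-15710/3 - 338453) - 289/248 = -1031069/3 - 289/248 = -255705979/744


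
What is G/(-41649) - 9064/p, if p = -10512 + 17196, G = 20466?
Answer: -42858440/23198493 ≈ -1.8475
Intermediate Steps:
p = 6684
G/(-41649) - 9064/p = 20466/(-41649) - 9064/6684 = 20466*(-1/41649) - 9064*1/6684 = -6822/13883 - 2266/1671 = -42858440/23198493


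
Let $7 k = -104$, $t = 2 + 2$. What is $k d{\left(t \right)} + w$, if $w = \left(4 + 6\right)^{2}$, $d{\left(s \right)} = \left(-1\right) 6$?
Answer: $\frac{1324}{7} \approx 189.14$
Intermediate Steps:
$t = 4$
$k = - \frac{104}{7}$ ($k = \frac{1}{7} \left(-104\right) = - \frac{104}{7} \approx -14.857$)
$d{\left(s \right)} = -6$
$w = 100$ ($w = 10^{2} = 100$)
$k d{\left(t \right)} + w = \left(- \frac{104}{7}\right) \left(-6\right) + 100 = \frac{624}{7} + 100 = \frac{1324}{7}$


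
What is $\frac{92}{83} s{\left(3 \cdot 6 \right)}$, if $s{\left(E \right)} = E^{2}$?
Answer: $\frac{29808}{83} \approx 359.13$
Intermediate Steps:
$\frac{92}{83} s{\left(3 \cdot 6 \right)} = \frac{92}{83} \left(3 \cdot 6\right)^{2} = 92 \cdot \frac{1}{83} \cdot 18^{2} = \frac{92}{83} \cdot 324 = \frac{29808}{83}$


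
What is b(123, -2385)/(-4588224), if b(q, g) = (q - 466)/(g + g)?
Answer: -343/21885828480 ≈ -1.5672e-8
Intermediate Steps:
b(q, g) = (-466 + q)/(2*g) (b(q, g) = (-466 + q)/((2*g)) = (-466 + q)*(1/(2*g)) = (-466 + q)/(2*g))
b(123, -2385)/(-4588224) = ((½)*(-466 + 123)/(-2385))/(-4588224) = ((½)*(-1/2385)*(-343))*(-1/4588224) = (343/4770)*(-1/4588224) = -343/21885828480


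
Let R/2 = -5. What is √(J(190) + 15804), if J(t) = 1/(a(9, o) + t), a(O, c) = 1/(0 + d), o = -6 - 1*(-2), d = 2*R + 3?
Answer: √164779528457/3229 ≈ 125.71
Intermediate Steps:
R = -10 (R = 2*(-5) = -10)
d = -17 (d = 2*(-10) + 3 = -20 + 3 = -17)
o = -4 (o = -6 + 2 = -4)
a(O, c) = -1/17 (a(O, c) = 1/(0 - 17) = 1/(-17) = -1/17)
J(t) = 1/(-1/17 + t)
√(J(190) + 15804) = √(17/(-1 + 17*190) + 15804) = √(17/(-1 + 3230) + 15804) = √(17/3229 + 15804) = √(51031133/3229) = √164779528457/3229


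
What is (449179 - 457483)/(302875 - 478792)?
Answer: 2768/58639 ≈ 0.047204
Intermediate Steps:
(449179 - 457483)/(302875 - 478792) = -8304/(-175917) = -8304*(-1/175917) = 2768/58639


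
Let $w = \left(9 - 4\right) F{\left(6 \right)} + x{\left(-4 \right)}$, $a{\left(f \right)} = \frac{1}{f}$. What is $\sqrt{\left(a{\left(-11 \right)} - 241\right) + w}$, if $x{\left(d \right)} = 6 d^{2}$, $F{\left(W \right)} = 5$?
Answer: $\frac{i \sqrt{14531}}{11} \approx 10.959 i$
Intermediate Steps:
$w = 121$ ($w = \left(9 - 4\right) 5 + 6 \left(-4\right)^{2} = \left(9 - 4\right) 5 + 6 \cdot 16 = 5 \cdot 5 + 96 = 25 + 96 = 121$)
$\sqrt{\left(a{\left(-11 \right)} - 241\right) + w} = \sqrt{\left(\frac{1}{-11} - 241\right) + 121} = \sqrt{\left(- \frac{1}{11} - 241\right) + 121} = \sqrt{- \frac{2652}{11} + 121} = \sqrt{- \frac{1321}{11}} = \frac{i \sqrt{14531}}{11}$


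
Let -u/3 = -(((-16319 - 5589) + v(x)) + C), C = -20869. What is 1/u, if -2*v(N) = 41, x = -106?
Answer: -2/256785 ≈ -7.7886e-6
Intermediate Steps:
v(N) = -41/2 (v(N) = -½*41 = -41/2)
u = -256785/2 (u = -(-3)*(((-16319 - 5589) - 41/2) - 20869) = -(-3)*((-21908 - 41/2) - 20869) = -(-3)*(-43857/2 - 20869) = -(-3)*(-85595)/2 = -3*85595/2 = -256785/2 ≈ -1.2839e+5)
1/u = 1/(-256785/2) = -2/256785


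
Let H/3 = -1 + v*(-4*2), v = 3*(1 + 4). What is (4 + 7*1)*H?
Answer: -3993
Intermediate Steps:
v = 15 (v = 3*5 = 15)
H = -363 (H = 3*(-1 + 15*(-4*2)) = 3*(-1 + 15*(-8)) = 3*(-1 - 120) = 3*(-121) = -363)
(4 + 7*1)*H = (4 + 7*1)*(-363) = (4 + 7)*(-363) = 11*(-363) = -3993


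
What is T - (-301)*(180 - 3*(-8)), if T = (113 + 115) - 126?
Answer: 61506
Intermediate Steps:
T = 102 (T = 228 - 126 = 102)
T - (-301)*(180 - 3*(-8)) = 102 - (-301)*(180 - 3*(-8)) = 102 - (-301)*(180 + 24) = 102 - (-301)*204 = 102 - 301*(-204) = 102 + 61404 = 61506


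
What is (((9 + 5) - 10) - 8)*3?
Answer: -12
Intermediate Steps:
(((9 + 5) - 10) - 8)*3 = ((14 - 10) - 8)*3 = (4 - 8)*3 = -4*3 = -12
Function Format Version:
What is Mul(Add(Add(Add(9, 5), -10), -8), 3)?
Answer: -12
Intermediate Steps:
Mul(Add(Add(Add(9, 5), -10), -8), 3) = Mul(Add(Add(14, -10), -8), 3) = Mul(Add(4, -8), 3) = Mul(-4, 3) = -12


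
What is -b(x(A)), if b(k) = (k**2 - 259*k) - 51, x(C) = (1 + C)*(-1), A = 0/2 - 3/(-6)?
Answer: -1359/4 ≈ -339.75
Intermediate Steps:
A = 1/2 (A = 0*(1/2) - 3*(-1/6) = 0 + 1/2 = 1/2 ≈ 0.50000)
x(C) = -1 - C
b(k) = -51 + k**2 - 259*k
-b(x(A)) = -(-51 + (-1 - 1*1/2)**2 - 259*(-1 - 1*1/2)) = -(-51 + (-1 - 1/2)**2 - 259*(-1 - 1/2)) = -(-51 + (-3/2)**2 - 259*(-3/2)) = -(-51 + 9/4 + 777/2) = -1*1359/4 = -1359/4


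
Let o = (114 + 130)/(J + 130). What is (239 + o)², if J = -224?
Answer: 123454321/2209 ≈ 55887.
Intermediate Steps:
o = -122/47 (o = (114 + 130)/(-224 + 130) = 244/(-94) = 244*(-1/94) = -122/47 ≈ -2.5957)
(239 + o)² = (239 - 122/47)² = (11111/47)² = 123454321/2209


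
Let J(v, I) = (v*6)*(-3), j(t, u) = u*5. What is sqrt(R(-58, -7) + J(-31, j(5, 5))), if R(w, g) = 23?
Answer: sqrt(581) ≈ 24.104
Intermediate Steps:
j(t, u) = 5*u
J(v, I) = -18*v (J(v, I) = (6*v)*(-3) = -18*v)
sqrt(R(-58, -7) + J(-31, j(5, 5))) = sqrt(23 - 18*(-31)) = sqrt(23 + 558) = sqrt(581)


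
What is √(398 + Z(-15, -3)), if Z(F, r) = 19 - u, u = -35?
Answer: 2*√113 ≈ 21.260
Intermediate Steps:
Z(F, r) = 54 (Z(F, r) = 19 - 1*(-35) = 19 + 35 = 54)
√(398 + Z(-15, -3)) = √(398 + 54) = √452 = 2*√113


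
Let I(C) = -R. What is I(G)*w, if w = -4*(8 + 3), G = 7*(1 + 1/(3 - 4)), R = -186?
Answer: -8184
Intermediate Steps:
G = 0 (G = 7*(1 + 1/(-1)) = 7*(1 - 1) = 7*0 = 0)
I(C) = 186 (I(C) = -1*(-186) = 186)
w = -44 (w = -4*11 = -44)
I(G)*w = 186*(-44) = -8184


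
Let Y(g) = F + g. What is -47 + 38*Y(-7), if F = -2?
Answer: -389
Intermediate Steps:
Y(g) = -2 + g
-47 + 38*Y(-7) = -47 + 38*(-2 - 7) = -47 + 38*(-9) = -47 - 342 = -389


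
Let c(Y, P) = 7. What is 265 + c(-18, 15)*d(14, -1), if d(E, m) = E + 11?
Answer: 440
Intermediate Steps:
d(E, m) = 11 + E
265 + c(-18, 15)*d(14, -1) = 265 + 7*(11 + 14) = 265 + 7*25 = 265 + 175 = 440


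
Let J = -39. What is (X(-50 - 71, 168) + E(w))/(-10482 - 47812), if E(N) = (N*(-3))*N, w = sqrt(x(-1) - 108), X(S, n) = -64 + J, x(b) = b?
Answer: -112/29147 ≈ -0.0038426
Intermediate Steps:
X(S, n) = -103 (X(S, n) = -64 - 39 = -103)
w = I*sqrt(109) (w = sqrt(-1 - 108) = sqrt(-109) = I*sqrt(109) ≈ 10.44*I)
E(N) = -3*N**2 (E(N) = (-3*N)*N = -3*N**2)
(X(-50 - 71, 168) + E(w))/(-10482 - 47812) = (-103 - 3*(I*sqrt(109))**2)/(-10482 - 47812) = (-103 - 3*(-109))/(-58294) = (-103 + 327)*(-1/58294) = 224*(-1/58294) = -112/29147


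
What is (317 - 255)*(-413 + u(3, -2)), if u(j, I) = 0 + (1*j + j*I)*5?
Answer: -26536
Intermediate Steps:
u(j, I) = 5*j + 5*I*j (u(j, I) = 0 + (j + I*j)*5 = 0 + (5*j + 5*I*j) = 5*j + 5*I*j)
(317 - 255)*(-413 + u(3, -2)) = (317 - 255)*(-413 + 5*3*(1 - 2)) = 62*(-413 + 5*3*(-1)) = 62*(-413 - 15) = 62*(-428) = -26536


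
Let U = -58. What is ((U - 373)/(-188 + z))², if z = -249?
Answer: 185761/190969 ≈ 0.97273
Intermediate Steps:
((U - 373)/(-188 + z))² = ((-58 - 373)/(-188 - 249))² = (-431/(-437))² = (-431*(-1/437))² = (431/437)² = 185761/190969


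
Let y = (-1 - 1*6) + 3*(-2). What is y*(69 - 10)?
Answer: -767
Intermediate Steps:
y = -13 (y = (-1 - 6) - 6 = -7 - 6 = -13)
y*(69 - 10) = -13*(69 - 10) = -13*59 = -767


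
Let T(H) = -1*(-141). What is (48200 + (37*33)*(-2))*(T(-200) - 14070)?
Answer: -637363182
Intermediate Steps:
T(H) = 141
(48200 + (37*33)*(-2))*(T(-200) - 14070) = (48200 + (37*33)*(-2))*(141 - 14070) = (48200 + 1221*(-2))*(-13929) = (48200 - 2442)*(-13929) = 45758*(-13929) = -637363182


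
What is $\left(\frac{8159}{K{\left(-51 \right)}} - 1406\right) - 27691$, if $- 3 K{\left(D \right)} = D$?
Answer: $- \frac{486490}{17} \approx -28617.0$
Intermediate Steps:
$K{\left(D \right)} = - \frac{D}{3}$
$\left(\frac{8159}{K{\left(-51 \right)}} - 1406\right) - 27691 = \left(\frac{8159}{\left(- \frac{1}{3}\right) \left(-51\right)} - 1406\right) - 27691 = \left(\frac{8159}{17} - 1406\right) - 27691 = - \frac{15743}{17} - 27691 = - \frac{486490}{17}$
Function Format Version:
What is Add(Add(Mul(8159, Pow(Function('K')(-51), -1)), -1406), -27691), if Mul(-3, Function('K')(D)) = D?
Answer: Rational(-486490, 17) ≈ -28617.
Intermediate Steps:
Function('K')(D) = Mul(Rational(-1, 3), D)
Add(Add(Mul(8159, Pow(Function('K')(-51), -1)), -1406), -27691) = Add(Add(Mul(8159, Pow(Mul(Rational(-1, 3), -51), -1)), -1406), -27691) = Add(Add(Mul(8159, Pow(17, -1)), -1406), -27691) = Add(Add(Mul(8159, Rational(1, 17)), -1406), -27691) = Add(Add(Rational(8159, 17), -1406), -27691) = Add(Rational(-15743, 17), -27691) = Rational(-486490, 17)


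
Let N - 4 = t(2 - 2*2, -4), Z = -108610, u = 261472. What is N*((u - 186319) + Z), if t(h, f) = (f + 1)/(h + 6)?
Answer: -434941/4 ≈ -1.0874e+5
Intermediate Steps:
t(h, f) = (1 + f)/(6 + h)
N = 13/4 (N = 4 + (1 - 4)/(6 + (2 - 2*2)) = 4 - 3/(6 + (2 - 4)) = 4 - 3/(6 - 2) = 4 - 3/4 = 4 + (¼)*(-3) = 4 - ¾ = 13/4 ≈ 3.2500)
N*((u - 186319) + Z) = 13*((261472 - 186319) - 108610)/4 = 13*(75153 - 108610)/4 = (13/4)*(-33457) = -434941/4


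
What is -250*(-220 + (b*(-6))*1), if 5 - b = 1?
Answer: 61000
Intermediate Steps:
b = 4 (b = 5 - 1*1 = 5 - 1 = 4)
-250*(-220 + (b*(-6))*1) = -250*(-220 + (4*(-6))*1) = -250*(-220 - 24*1) = -250*(-220 - 24) = -250*(-244) = 61000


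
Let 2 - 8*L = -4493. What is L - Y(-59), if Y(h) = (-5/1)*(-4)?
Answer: 4335/8 ≈ 541.88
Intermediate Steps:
L = 4495/8 (L = ¼ - ⅛*(-4493) = ¼ + 4493/8 = 4495/8 ≈ 561.88)
Y(h) = 20 (Y(h) = (1*(-5))*(-4) = -5*(-4) = 20)
L - Y(-59) = 4495/8 - 1*20 = 4495/8 - 20 = 4335/8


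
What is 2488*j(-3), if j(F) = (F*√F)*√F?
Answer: 22392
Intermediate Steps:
j(F) = F² (j(F) = F^(3/2)*√F = F²)
2488*j(-3) = 2488*(-3)² = 2488*9 = 22392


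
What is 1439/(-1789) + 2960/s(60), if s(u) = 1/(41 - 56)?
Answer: -79433039/1789 ≈ -44401.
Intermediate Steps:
s(u) = -1/15 (s(u) = 1/(-15) = -1/15)
1439/(-1789) + 2960/s(60) = 1439/(-1789) + 2960/(-1/15) = 1439*(-1/1789) + 2960*(-15) = -1439/1789 - 44400 = -79433039/1789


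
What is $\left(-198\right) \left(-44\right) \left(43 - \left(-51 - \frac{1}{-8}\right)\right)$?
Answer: $817839$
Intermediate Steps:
$\left(-198\right) \left(-44\right) \left(43 - \left(-51 - \frac{1}{-8}\right)\right) = 8712 \left(43 - \left(-51 - - \frac{1}{8}\right)\right) = 8712 \left(43 - \left(-51 + \frac{1}{8}\right)\right) = 8712 \left(43 - - \frac{407}{8}\right) = 8712 \left(43 + \frac{407}{8}\right) = 8712 \cdot \frac{751}{8} = 817839$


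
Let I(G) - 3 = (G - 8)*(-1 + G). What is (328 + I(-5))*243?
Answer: 99387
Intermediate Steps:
I(G) = 3 + (-1 + G)*(-8 + G) (I(G) = 3 + (G - 8)*(-1 + G) = 3 + (-8 + G)*(-1 + G) = 3 + (-1 + G)*(-8 + G))
(328 + I(-5))*243 = (328 + (11 + (-5)**2 - 9*(-5)))*243 = (328 + (11 + 25 + 45))*243 = (328 + 81)*243 = 409*243 = 99387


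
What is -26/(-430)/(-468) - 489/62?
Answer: -1892461/239940 ≈ -7.8872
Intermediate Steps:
-26/(-430)/(-468) - 489/62 = -26*(-1/430)*(-1/468) - 489*1/62 = (13/215)*(-1/468) - 489/62 = -1/7740 - 489/62 = -1892461/239940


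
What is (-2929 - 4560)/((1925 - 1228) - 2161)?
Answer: 7489/1464 ≈ 5.1154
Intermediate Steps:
(-2929 - 4560)/((1925 - 1228) - 2161) = -7489/(697 - 2161) = -7489/(-1464) = -7489*(-1/1464) = 7489/1464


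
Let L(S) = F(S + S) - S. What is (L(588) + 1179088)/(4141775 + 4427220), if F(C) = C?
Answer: 1179676/8568995 ≈ 0.13767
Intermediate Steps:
L(S) = S (L(S) = (S + S) - S = 2*S - S = S)
(L(588) + 1179088)/(4141775 + 4427220) = (588 + 1179088)/(4141775 + 4427220) = 1179676/8568995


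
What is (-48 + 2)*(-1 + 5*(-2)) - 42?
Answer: 464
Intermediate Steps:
(-48 + 2)*(-1 + 5*(-2)) - 42 = -46*(-1 - 10) - 42 = -46*(-11) - 42 = 506 - 42 = 464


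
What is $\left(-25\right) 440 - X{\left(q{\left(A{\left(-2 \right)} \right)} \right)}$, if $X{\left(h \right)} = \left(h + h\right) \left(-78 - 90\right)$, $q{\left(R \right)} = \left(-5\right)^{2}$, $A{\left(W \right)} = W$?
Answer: $-2600$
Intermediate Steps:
$q{\left(R \right)} = 25$
$X{\left(h \right)} = - 336 h$ ($X{\left(h \right)} = 2 h \left(-168\right) = - 336 h$)
$\left(-25\right) 440 - X{\left(q{\left(A{\left(-2 \right)} \right)} \right)} = \left(-25\right) 440 - \left(-336\right) 25 = -11000 - -8400 = -11000 + 8400 = -2600$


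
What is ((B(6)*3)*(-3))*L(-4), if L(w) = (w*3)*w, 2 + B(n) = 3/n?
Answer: 648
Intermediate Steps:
B(n) = -2 + 3/n
L(w) = 3*w² (L(w) = (3*w)*w = 3*w²)
((B(6)*3)*(-3))*L(-4) = (((-2 + 3/6)*3)*(-3))*(3*(-4)²) = (((-2 + 3*(⅙))*3)*(-3))*(3*16) = (((-2 + ½)*3)*(-3))*48 = (-3/2*3*(-3))*48 = -9/2*(-3)*48 = (27/2)*48 = 648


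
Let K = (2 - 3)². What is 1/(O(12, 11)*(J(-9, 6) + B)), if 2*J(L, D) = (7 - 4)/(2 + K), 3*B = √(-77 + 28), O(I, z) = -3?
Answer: -6/205 + 28*I/205 ≈ -0.029268 + 0.13659*I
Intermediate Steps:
K = 1 (K = (-1)² = 1)
B = 7*I/3 (B = √(-77 + 28)/3 = √(-49)/3 = (7*I)/3 = 7*I/3 ≈ 2.3333*I)
J(L, D) = ½ (J(L, D) = ((7 - 4)/(2 + 1))/2 = (3/3)/2 = (3*(⅓))/2 = (½)*1 = ½)
1/(O(12, 11)*(J(-9, 6) + B)) = 1/(-3*(½ + 7*I/3)) = 1/(-3/2 - 7*I) = 4*(-3/2 + 7*I)/205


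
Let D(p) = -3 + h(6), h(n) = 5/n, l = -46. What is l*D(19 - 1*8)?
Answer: 299/3 ≈ 99.667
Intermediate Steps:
D(p) = -13/6 (D(p) = -3 + 5/6 = -3 + 5*(⅙) = -3 + ⅚ = -13/6)
l*D(19 - 1*8) = -46*(-13/6) = 299/3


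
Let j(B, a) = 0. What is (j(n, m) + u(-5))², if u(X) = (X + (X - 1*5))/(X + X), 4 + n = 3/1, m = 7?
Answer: 9/4 ≈ 2.2500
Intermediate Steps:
n = -1 (n = -4 + 3/1 = -4 + 3*1 = -4 + 3 = -1)
u(X) = (-5 + 2*X)/(2*X) (u(X) = (X + (X - 5))/((2*X)) = (X + (-5 + X))*(1/(2*X)) = (-5 + 2*X)*(1/(2*X)) = (-5 + 2*X)/(2*X))
(j(n, m) + u(-5))² = (0 + (-5/2 - 5)/(-5))² = (0 - ⅕*(-15/2))² = (0 + 3/2)² = (3/2)² = 9/4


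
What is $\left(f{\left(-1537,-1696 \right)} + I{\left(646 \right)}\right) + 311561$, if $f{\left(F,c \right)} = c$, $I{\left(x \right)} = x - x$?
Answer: $309865$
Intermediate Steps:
$I{\left(x \right)} = 0$
$\left(f{\left(-1537,-1696 \right)} + I{\left(646 \right)}\right) + 311561 = \left(-1696 + 0\right) + 311561 = -1696 + 311561 = 309865$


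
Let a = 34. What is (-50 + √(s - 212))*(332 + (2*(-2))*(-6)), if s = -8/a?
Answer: -17800 + 712*I*√15334/17 ≈ -17800.0 + 5186.3*I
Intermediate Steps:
s = -4/17 (s = -8/34 = -8*1/34 = -4/17 ≈ -0.23529)
(-50 + √(s - 212))*(332 + (2*(-2))*(-6)) = (-50 + √(-4/17 - 212))*(332 + (2*(-2))*(-6)) = (-50 + √(-3608/17))*(332 - 4*(-6)) = (-50 + 2*I*√15334/17)*(332 + 24) = (-50 + 2*I*√15334/17)*356 = -17800 + 712*I*√15334/17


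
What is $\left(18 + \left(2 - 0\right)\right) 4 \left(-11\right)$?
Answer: $-880$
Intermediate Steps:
$\left(18 + \left(2 - 0\right)\right) 4 \left(-11\right) = \left(18 + \left(2 + 0\right)\right) \left(-44\right) = \left(18 + 2\right) \left(-44\right) = 20 \left(-44\right) = -880$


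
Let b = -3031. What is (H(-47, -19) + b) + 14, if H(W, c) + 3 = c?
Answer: -3039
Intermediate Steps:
H(W, c) = -3 + c
(H(-47, -19) + b) + 14 = ((-3 - 19) - 3031) + 14 = (-22 - 3031) + 14 = -3053 + 14 = -3039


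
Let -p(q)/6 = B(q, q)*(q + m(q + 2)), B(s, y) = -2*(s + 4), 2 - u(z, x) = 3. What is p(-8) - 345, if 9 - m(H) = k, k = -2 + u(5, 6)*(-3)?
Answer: -345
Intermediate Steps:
u(z, x) = -1 (u(z, x) = 2 - 1*3 = 2 - 3 = -1)
B(s, y) = -8 - 2*s (B(s, y) = -2*(4 + s) = -8 - 2*s)
k = 1 (k = -2 - 1*(-3) = -2 + 3 = 1)
m(H) = 8 (m(H) = 9 - 1*1 = 9 - 1 = 8)
p(q) = -6*(-8 - 2*q)*(8 + q) (p(q) = -6*(-8 - 2*q)*(q + 8) = -6*(-8 - 2*q)*(8 + q))
p(-8) - 345 = 12*(4 - 8)*(8 - 8) - 345 = 12*(-4)*0 - 345 = 0 - 345 = -345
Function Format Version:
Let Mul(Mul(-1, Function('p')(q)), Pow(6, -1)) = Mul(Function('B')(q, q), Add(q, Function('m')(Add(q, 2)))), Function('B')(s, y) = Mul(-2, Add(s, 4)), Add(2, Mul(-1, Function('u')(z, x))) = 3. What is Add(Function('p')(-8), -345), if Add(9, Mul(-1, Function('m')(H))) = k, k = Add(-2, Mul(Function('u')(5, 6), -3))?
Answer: -345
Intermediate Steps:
Function('u')(z, x) = -1 (Function('u')(z, x) = Add(2, Mul(-1, 3)) = Add(2, -3) = -1)
Function('B')(s, y) = Add(-8, Mul(-2, s)) (Function('B')(s, y) = Mul(-2, Add(4, s)) = Add(-8, Mul(-2, s)))
k = 1 (k = Add(-2, Mul(-1, -3)) = Add(-2, 3) = 1)
Function('m')(H) = 8 (Function('m')(H) = Add(9, Mul(-1, 1)) = Add(9, -1) = 8)
Function('p')(q) = Mul(-6, Add(-8, Mul(-2, q)), Add(8, q)) (Function('p')(q) = Mul(-6, Mul(Add(-8, Mul(-2, q)), Add(q, 8))) = Mul(-6, Mul(Add(-8, Mul(-2, q)), Add(8, q))) = Mul(-6, Add(-8, Mul(-2, q)), Add(8, q)))
Add(Function('p')(-8), -345) = Add(Mul(12, Add(4, -8), Add(8, -8)), -345) = Add(Mul(12, -4, 0), -345) = Add(0, -345) = -345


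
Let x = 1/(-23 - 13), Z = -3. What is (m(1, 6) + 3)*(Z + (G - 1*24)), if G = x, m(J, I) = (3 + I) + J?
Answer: -12649/36 ≈ -351.36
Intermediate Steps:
x = -1/36 (x = 1/(-36) = -1/36 ≈ -0.027778)
m(J, I) = 3 + I + J
G = -1/36 ≈ -0.027778
(m(1, 6) + 3)*(Z + (G - 1*24)) = ((3 + 6 + 1) + 3)*(-3 + (-1/36 - 1*24)) = (10 + 3)*(-3 + (-1/36 - 24)) = 13*(-3 - 865/36) = 13*(-973/36) = -12649/36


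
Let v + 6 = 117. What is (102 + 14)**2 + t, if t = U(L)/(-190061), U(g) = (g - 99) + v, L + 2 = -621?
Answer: 2557461427/190061 ≈ 13456.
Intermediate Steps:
L = -623 (L = -2 - 621 = -623)
v = 111 (v = -6 + 117 = 111)
U(g) = 12 + g (U(g) = (g - 99) + 111 = (-99 + g) + 111 = 12 + g)
t = 611/190061 (t = (12 - 623)/(-190061) = -611*(-1/190061) = 611/190061 ≈ 0.0032148)
(102 + 14)**2 + t = (102 + 14)**2 + 611/190061 = 116**2 + 611/190061 = 13456 + 611/190061 = 2557461427/190061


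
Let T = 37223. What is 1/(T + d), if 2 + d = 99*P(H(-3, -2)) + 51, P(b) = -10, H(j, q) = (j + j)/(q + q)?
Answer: 1/36282 ≈ 2.7562e-5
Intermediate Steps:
H(j, q) = j/q (H(j, q) = (2*j)/((2*q)) = (2*j)*(1/(2*q)) = j/q)
d = -941 (d = -2 + (99*(-10) + 51) = -2 + (-990 + 51) = -2 - 939 = -941)
1/(T + d) = 1/(37223 - 941) = 1/36282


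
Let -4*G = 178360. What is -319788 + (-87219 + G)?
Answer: -451597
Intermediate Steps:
G = -44590 (G = -¼*178360 = -44590)
-319788 + (-87219 + G) = -319788 + (-87219 - 44590) = -319788 - 131809 = -451597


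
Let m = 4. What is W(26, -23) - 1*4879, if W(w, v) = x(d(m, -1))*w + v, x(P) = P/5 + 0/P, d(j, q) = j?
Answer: -24406/5 ≈ -4881.2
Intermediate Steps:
x(P) = P/5 (x(P) = P*(⅕) + 0 = P/5 + 0 = P/5)
W(w, v) = v + 4*w/5 (W(w, v) = ((⅕)*4)*w + v = 4*w/5 + v = v + 4*w/5)
W(26, -23) - 1*4879 = (-23 + (⅘)*26) - 1*4879 = (-23 + 104/5) - 4879 = -11/5 - 4879 = -24406/5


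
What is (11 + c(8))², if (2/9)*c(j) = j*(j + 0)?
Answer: 89401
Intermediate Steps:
c(j) = 9*j²/2 (c(j) = 9*(j*(j + 0))/2 = 9*(j*j)/2 = 9*j²/2)
(11 + c(8))² = (11 + (9/2)*8²)² = (11 + (9/2)*64)² = (11 + 288)² = 299² = 89401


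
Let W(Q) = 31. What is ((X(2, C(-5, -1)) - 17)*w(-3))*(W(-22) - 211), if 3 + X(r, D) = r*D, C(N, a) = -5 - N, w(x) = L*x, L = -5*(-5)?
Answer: -270000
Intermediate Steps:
L = 25
w(x) = 25*x
X(r, D) = -3 + D*r (X(r, D) = -3 + r*D = -3 + D*r)
((X(2, C(-5, -1)) - 17)*w(-3))*(W(-22) - 211) = (((-3 + (-5 - 1*(-5))*2) - 17)*(25*(-3)))*(31 - 211) = (((-3 + (-5 + 5)*2) - 17)*(-75))*(-180) = (((-3 + 0*2) - 17)*(-75))*(-180) = (((-3 + 0) - 17)*(-75))*(-180) = ((-3 - 17)*(-75))*(-180) = -20*(-75)*(-180) = 1500*(-180) = -270000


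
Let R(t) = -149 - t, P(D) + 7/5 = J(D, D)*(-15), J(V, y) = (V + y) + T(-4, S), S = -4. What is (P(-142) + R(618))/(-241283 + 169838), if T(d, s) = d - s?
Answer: -17458/357225 ≈ -0.048871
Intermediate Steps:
J(V, y) = V + y (J(V, y) = (V + y) + (-4 - 1*(-4)) = (V + y) + (-4 + 4) = (V + y) + 0 = V + y)
P(D) = -7/5 - 30*D (P(D) = -7/5 + (D + D)*(-15) = -7/5 + (2*D)*(-15) = -7/5 - 30*D)
(P(-142) + R(618))/(-241283 + 169838) = ((-7/5 - 30*(-142)) + (-149 - 1*618))/(-241283 + 169838) = ((-7/5 + 4260) + (-149 - 618))/(-71445) = (21293/5 - 767)*(-1/71445) = (17458/5)*(-1/71445) = -17458/357225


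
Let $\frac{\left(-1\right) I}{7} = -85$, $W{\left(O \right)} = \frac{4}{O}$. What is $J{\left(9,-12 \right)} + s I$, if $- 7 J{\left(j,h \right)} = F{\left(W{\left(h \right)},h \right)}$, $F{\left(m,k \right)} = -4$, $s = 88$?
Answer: $\frac{366524}{7} \approx 52361.0$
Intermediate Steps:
$J{\left(j,h \right)} = \frac{4}{7}$ ($J{\left(j,h \right)} = \left(- \frac{1}{7}\right) \left(-4\right) = \frac{4}{7}$)
$I = 595$ ($I = \left(-7\right) \left(-85\right) = 595$)
$J{\left(9,-12 \right)} + s I = \frac{4}{7} + 88 \cdot 595 = \frac{4}{7} + 52360 = \frac{366524}{7}$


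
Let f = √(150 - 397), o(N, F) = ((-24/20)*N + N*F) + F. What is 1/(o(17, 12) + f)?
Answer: 4890/962659 - 25*I*√247/962659 ≈ 0.0050797 - 0.00040815*I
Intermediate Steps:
o(N, F) = F - 6*N/5 + F*N (o(N, F) = ((-24*1/20)*N + F*N) + F = (-6*N/5 + F*N) + F = F - 6*N/5 + F*N)
f = I*√247 (f = √(-247) = I*√247 ≈ 15.716*I)
1/(o(17, 12) + f) = 1/((12 - 6/5*17 + 12*17) + I*√247) = 1/((12 - 102/5 + 204) + I*√247) = 1/(978/5 + I*√247)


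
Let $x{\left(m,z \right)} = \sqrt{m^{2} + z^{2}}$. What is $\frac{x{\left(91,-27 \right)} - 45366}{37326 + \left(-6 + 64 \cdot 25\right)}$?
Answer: $- \frac{22683}{19460} + \frac{\sqrt{9010}}{38920} \approx -1.1632$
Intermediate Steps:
$\frac{x{\left(91,-27 \right)} - 45366}{37326 + \left(-6 + 64 \cdot 25\right)} = \frac{\sqrt{91^{2} + \left(-27\right)^{2}} - 45366}{37326 + \left(-6 + 64 \cdot 25\right)} = \frac{\sqrt{8281 + 729} - 45366}{37326 + \left(-6 + 1600\right)} = \frac{\sqrt{9010} - 45366}{37326 + 1594} = \frac{-45366 + \sqrt{9010}}{38920} = \left(-45366 + \sqrt{9010}\right) \frac{1}{38920} = - \frac{22683}{19460} + \frac{\sqrt{9010}}{38920}$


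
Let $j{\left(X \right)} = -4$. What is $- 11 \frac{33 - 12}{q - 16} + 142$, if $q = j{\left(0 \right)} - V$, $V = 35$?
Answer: $\frac{731}{5} \approx 146.2$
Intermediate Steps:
$q = -39$ ($q = -4 - 35 = -39$)
$- 11 \frac{33 - 12}{q - 16} + 142 = - 11 \frac{33 - 12}{-39 - 16} + 142 = - 11 \frac{21}{-55} + 142 = - 11 \cdot 21 \left(- \frac{1}{55}\right) + 142 = \left(-11\right) \left(- \frac{21}{55}\right) + 142 = \frac{21}{5} + 142 = \frac{731}{5}$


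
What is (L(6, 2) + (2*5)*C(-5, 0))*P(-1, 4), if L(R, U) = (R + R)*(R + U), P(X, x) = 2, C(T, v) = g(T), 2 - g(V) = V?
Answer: 332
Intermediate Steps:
g(V) = 2 - V
C(T, v) = 2 - T
L(R, U) = 2*R*(R + U) (L(R, U) = (2*R)*(R + U) = 2*R*(R + U))
(L(6, 2) + (2*5)*C(-5, 0))*P(-1, 4) = (2*6*(6 + 2) + (2*5)*(2 - 1*(-5)))*2 = (2*6*8 + 10*(2 + 5))*2 = (96 + 10*7)*2 = (96 + 70)*2 = 166*2 = 332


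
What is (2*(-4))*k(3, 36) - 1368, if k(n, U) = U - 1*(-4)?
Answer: -1688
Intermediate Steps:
k(n, U) = 4 + U (k(n, U) = U + 4 = 4 + U)
(2*(-4))*k(3, 36) - 1368 = (2*(-4))*(4 + 36) - 1368 = -8*40 - 1368 = -320 - 1368 = -1688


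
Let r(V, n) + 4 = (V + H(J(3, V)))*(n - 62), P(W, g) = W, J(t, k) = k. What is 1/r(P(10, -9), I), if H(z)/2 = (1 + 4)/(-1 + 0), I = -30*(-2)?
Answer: -¼ ≈ -0.25000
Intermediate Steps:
I = 60
H(z) = -10 (H(z) = 2*((1 + 4)/(-1 + 0)) = 2*(5/(-1)) = 2*(5*(-1)) = 2*(-5) = -10)
r(V, n) = -4 + (-62 + n)*(-10 + V) (r(V, n) = -4 + (V - 10)*(n - 62) = -4 + (-10 + V)*(-62 + n) = -4 + (-62 + n)*(-10 + V))
1/r(P(10, -9), I) = 1/(616 - 62*10 - 10*60 + 10*60) = 1/(616 - 620 - 600 + 600) = 1/(-4) = -¼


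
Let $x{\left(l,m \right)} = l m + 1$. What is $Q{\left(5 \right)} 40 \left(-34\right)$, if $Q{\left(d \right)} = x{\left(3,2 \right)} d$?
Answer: $-47600$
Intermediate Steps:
$x{\left(l,m \right)} = 1 + l m$
$Q{\left(d \right)} = 7 d$ ($Q{\left(d \right)} = \left(1 + 3 \cdot 2\right) d = \left(1 + 6\right) d = 7 d$)
$Q{\left(5 \right)} 40 \left(-34\right) = 7 \cdot 5 \cdot 40 \left(-34\right) = 35 \cdot 40 \left(-34\right) = 1400 \left(-34\right) = -47600$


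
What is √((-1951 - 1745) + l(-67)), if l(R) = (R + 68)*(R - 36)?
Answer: I*√3799 ≈ 61.636*I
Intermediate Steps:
l(R) = (-36 + R)*(68 + R) (l(R) = (68 + R)*(-36 + R) = (-36 + R)*(68 + R))
√((-1951 - 1745) + l(-67)) = √((-1951 - 1745) + (-2448 + (-67)² + 32*(-67))) = √(-3696 + (-2448 + 4489 - 2144)) = √(-3696 - 103) = √(-3799) = I*√3799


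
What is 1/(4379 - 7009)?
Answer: -1/2630 ≈ -0.00038023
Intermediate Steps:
1/(4379 - 7009) = 1/(-2630) = -1/2630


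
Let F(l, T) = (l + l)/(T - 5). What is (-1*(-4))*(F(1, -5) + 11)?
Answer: 216/5 ≈ 43.200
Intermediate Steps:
F(l, T) = 2*l/(-5 + T) (F(l, T) = (2*l)/(-5 + T) = 2*l/(-5 + T))
(-1*(-4))*(F(1, -5) + 11) = (-1*(-4))*(2*1/(-5 - 5) + 11) = 4*(2*1/(-10) + 11) = 4*(2*1*(-⅒) + 11) = 4*(-⅕ + 11) = 4*(54/5) = 216/5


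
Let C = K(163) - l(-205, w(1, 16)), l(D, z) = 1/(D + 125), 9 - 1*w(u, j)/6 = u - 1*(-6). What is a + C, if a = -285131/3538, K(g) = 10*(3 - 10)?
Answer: -21309871/141520 ≈ -150.58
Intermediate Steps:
w(u, j) = 18 - 6*u (w(u, j) = 54 - 6*(u - 1*(-6)) = 54 - 6*(u + 6) = 54 - 6*(6 + u) = 54 + (-36 - 6*u) = 18 - 6*u)
K(g) = -70 (K(g) = 10*(-7) = -70)
l(D, z) = 1/(125 + D)
a = -285131/3538 ≈ -80.591
C = -5599/80 (C = -70 - 1/(125 - 205) = -70 - 1/(-80) = -70 - 1*(-1/80) = -70 + 1/80 = -5599/80 ≈ -69.988)
a + C = -285131/3538 - 5599/80 = -21309871/141520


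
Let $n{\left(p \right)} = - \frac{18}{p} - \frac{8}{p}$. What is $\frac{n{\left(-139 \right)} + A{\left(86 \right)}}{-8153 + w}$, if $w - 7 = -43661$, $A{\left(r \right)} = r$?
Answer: $- \frac{11980}{7201173} \approx -0.0016636$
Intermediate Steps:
$n{\left(p \right)} = - \frac{26}{p}$
$w = -43654$ ($w = 7 - 43661 = -43654$)
$\frac{n{\left(-139 \right)} + A{\left(86 \right)}}{-8153 + w} = \frac{- \frac{26}{-139} + 86}{-8153 - 43654} = \frac{\left(-26\right) \left(- \frac{1}{139}\right) + 86}{-51807} = \left(\frac{26}{139} + 86\right) \left(- \frac{1}{51807}\right) = \frac{11980}{139} \left(- \frac{1}{51807}\right) = - \frac{11980}{7201173}$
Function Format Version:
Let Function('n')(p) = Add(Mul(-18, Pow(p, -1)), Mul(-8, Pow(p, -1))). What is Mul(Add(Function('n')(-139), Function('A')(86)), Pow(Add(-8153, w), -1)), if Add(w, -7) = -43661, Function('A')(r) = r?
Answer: Rational(-11980, 7201173) ≈ -0.0016636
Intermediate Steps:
Function('n')(p) = Mul(-26, Pow(p, -1))
w = -43654 (w = Add(7, -43661) = -43654)
Mul(Add(Function('n')(-139), Function('A')(86)), Pow(Add(-8153, w), -1)) = Mul(Add(Mul(-26, Pow(-139, -1)), 86), Pow(Add(-8153, -43654), -1)) = Mul(Add(Mul(-26, Rational(-1, 139)), 86), Pow(-51807, -1)) = Mul(Add(Rational(26, 139), 86), Rational(-1, 51807)) = Mul(Rational(11980, 139), Rational(-1, 51807)) = Rational(-11980, 7201173)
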